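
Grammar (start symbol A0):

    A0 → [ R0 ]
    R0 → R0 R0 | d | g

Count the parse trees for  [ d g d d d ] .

14

Parse trees for [ d g d d d ] (showing first 6 of 14):
  [A0 [ [R0 [R0 d] [R0 [R0 g] [R0 [R0 d] [R0 [R0 d] [R0 d]]]]] ]]
  [A0 [ [R0 [R0 d] [R0 [R0 g] [R0 [R0 [R0 d] [R0 d]] [R0 d]]]] ]]
  [A0 [ [R0 [R0 d] [R0 [R0 [R0 g] [R0 d]] [R0 [R0 d] [R0 d]]]] ]]
  [A0 [ [R0 [R0 d] [R0 [R0 [R0 g] [R0 [R0 d] [R0 d]]] [R0 d]]] ]]
  [A0 [ [R0 [R0 d] [R0 [R0 [R0 [R0 g] [R0 d]] [R0 d]] [R0 d]]] ]]
  [A0 [ [R0 [R0 [R0 d] [R0 g]] [R0 [R0 d] [R0 [R0 d] [R0 d]]]] ]]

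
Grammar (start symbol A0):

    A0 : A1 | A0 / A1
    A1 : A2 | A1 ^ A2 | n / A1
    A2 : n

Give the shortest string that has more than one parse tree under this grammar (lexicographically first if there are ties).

n / n

length 1: no string has ≥2 trees
length 3: n / n has 2 parse trees

Two derivations of n / n:
  A0 ⇒ A1 ⇒ n / A1 ⇒ n / A2 ⇒ n / n
  A0 ⇒ A0 / A1 ⇒ A1 / A1 ⇒ A2 / A1 ⇒ n / A1 ⇒ n / A2 ⇒ n / n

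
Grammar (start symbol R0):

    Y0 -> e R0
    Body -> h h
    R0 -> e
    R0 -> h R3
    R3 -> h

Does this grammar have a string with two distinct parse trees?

(Y0, Body are unreachable from R0, so their rules don't affect L(R0).) The reachable rules are right-linear with at most one rule per (nonterminal, next-terminal) pair. Each input token forces the next rule, so parsing is deterministic.

Unambiguous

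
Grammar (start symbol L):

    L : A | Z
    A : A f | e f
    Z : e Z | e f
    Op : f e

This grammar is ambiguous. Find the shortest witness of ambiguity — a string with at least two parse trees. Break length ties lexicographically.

e f

length 2: e f has 2 parse trees

Two derivations of e f:
  L ⇒ A ⇒ e f
  L ⇒ Z ⇒ e f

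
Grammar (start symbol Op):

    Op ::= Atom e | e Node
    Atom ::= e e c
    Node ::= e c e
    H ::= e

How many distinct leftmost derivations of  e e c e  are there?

Parse trees for e e c e:
  [Op [Atom e e c] e]
  [Op e [Node e c e]]

2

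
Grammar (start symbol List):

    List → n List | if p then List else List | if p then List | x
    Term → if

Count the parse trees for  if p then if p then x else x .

2

Parse trees for if p then if p then x else x:
  [List if p then [List if p then [List x]] else [List x]]
  [List if p then [List if p then [List x] else [List x]]]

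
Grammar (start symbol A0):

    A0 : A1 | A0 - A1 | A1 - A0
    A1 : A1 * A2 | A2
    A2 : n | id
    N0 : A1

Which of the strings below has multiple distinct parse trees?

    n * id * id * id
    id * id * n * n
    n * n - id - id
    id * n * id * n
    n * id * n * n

n * id * id * id: 1 tree
id * id * n * n: 1 tree
n * n - id - id: 4 trees
id * n * id * n: 1 tree
n * id * n * n: 1 tree

n * n - id - id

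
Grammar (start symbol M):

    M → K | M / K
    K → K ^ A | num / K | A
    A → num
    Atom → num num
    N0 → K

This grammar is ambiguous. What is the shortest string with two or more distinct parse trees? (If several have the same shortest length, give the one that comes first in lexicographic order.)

length 1: no string has ≥2 trees
length 3: num / num has 2 parse trees

Two derivations of num / num:
  M ⇒ K ⇒ num / K ⇒ num / A ⇒ num / num
  M ⇒ M / K ⇒ K / K ⇒ A / K ⇒ num / K ⇒ num / A ⇒ num / num

num / num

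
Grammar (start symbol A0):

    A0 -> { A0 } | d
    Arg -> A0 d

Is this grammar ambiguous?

(Arg is unreachable from A0, so its rules don't affect L(A0).) Each string is a nest of matched brackets around a single atom. An opening bracket forces the recursive rule; an atom forces the base rule.

Unambiguous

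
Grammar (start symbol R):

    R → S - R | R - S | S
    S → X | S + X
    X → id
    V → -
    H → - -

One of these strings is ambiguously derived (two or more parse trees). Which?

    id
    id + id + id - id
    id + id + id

id + id + id - id

id: 1 tree
id + id + id - id: 2 trees
id + id + id: 1 tree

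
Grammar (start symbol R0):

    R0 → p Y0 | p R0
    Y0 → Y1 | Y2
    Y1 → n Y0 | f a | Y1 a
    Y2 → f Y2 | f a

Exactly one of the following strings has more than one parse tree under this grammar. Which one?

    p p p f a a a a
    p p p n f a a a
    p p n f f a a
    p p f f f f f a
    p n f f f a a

p p p f a a a a: 1 tree
p p p n f a a a: 4 trees
p p n f f a a: 1 tree
p p f f f f f a: 1 tree
p n f f f a a: 1 tree

p p p n f a a a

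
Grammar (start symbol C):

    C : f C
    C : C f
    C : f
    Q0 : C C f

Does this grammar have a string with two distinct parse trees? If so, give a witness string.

Witness: f f

Derivation 1: C ⇒ f C ⇒ f f
Derivation 2: C ⇒ C f ⇒ f f

Two distinct leftmost derivations for the same string.

Ambiguous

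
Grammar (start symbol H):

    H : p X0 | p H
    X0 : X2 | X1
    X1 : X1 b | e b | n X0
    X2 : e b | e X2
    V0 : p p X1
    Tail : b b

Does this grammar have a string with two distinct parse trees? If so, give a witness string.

Witness: p e b

Derivation 1: H ⇒ p X0 ⇒ p X2 ⇒ p e b
Derivation 2: H ⇒ p X0 ⇒ p X1 ⇒ p e b

Two distinct leftmost derivations for the same string.

Ambiguous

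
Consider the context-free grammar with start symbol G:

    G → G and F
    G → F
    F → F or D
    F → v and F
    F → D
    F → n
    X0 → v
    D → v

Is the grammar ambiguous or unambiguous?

Ambiguous

Witness: v and n

Derivation 1: G ⇒ G and F ⇒ F and F ⇒ D and F ⇒ v and F ⇒ v and n
Derivation 2: G ⇒ F ⇒ v and F ⇒ v and n

Two distinct leftmost derivations for the same string.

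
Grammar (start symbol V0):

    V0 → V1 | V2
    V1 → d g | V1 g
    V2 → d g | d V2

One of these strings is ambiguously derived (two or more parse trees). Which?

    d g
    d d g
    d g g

d g

d g: 2 trees
d d g: 1 tree
d g g: 1 tree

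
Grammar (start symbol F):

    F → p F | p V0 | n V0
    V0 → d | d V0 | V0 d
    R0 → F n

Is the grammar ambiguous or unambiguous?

Ambiguous

Witness: n d d

Derivation 1: F ⇒ n V0 ⇒ n d V0 ⇒ n d d
Derivation 2: F ⇒ n V0 ⇒ n V0 d ⇒ n d d

Two distinct leftmost derivations for the same string.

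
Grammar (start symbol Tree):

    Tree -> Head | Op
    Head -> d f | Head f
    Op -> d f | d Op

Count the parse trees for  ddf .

1

Parse trees for ddf:
  [Tree [Op d [Op d f]]]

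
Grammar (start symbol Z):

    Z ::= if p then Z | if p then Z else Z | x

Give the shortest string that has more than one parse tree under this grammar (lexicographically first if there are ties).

length 1: no string has ≥2 trees
length 4: no string has ≥2 trees
length 6: no string has ≥2 trees
length 7: no string has ≥2 trees
length 9: if p then if p then x else x has 2 parse trees

Two derivations of if p then if p then x else x:
  Z ⇒ if p then Z ⇒ if p then if p then Z else Z ⇒ if p then if p then x else Z ⇒ if p then if p then x else x
  Z ⇒ if p then Z else Z ⇒ if p then if p then Z else Z ⇒ if p then if p then x else Z ⇒ if p then if p then x else x

if p then if p then x else x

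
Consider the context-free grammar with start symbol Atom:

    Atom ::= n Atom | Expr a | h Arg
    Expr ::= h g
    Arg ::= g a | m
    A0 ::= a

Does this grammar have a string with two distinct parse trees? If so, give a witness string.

Ambiguous

Witness: h g a

Derivation 1: Atom ⇒ Expr a ⇒ h g a
Derivation 2: Atom ⇒ h Arg ⇒ h g a

Two distinct leftmost derivations for the same string.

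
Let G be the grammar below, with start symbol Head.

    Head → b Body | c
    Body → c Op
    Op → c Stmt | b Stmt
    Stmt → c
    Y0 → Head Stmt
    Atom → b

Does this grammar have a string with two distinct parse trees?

(Y0, Atom are unreachable from Head, so their rules don't affect L(Head).) The reachable rules are right-linear with at most one rule per (nonterminal, next-terminal) pair. Each input token forces the next rule, so parsing is deterministic.

Unambiguous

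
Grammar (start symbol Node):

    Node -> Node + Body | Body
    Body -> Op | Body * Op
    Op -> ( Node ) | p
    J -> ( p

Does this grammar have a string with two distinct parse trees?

Only Node, Body, Op are reachable from Node; ignoring the rest: This is a standard precedence ladder (Node over Body over Op), with each level left-recursive on its own operator ('+' at Node, '*' at Body). That structure is LR(1), hence unambiguous.

Unambiguous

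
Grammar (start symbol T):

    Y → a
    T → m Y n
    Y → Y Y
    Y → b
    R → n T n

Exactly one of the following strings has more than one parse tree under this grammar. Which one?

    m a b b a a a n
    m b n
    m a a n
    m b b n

m a b b a a a n: 42 trees
m b n: 1 tree
m a a n: 1 tree
m b b n: 1 tree

m a b b a a a n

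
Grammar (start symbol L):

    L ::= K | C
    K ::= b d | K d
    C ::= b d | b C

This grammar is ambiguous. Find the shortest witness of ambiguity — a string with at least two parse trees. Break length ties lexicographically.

length 2: b d has 2 parse trees

Two derivations of b d:
  L ⇒ K ⇒ b d
  L ⇒ C ⇒ b d

b d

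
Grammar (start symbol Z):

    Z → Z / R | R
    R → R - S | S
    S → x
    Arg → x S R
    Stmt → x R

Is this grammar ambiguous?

Unambiguous

Only Z, R, S are reachable from Z; ignoring the rest: Z → Z / R | R  ;  R → R - S | S  — a left-associative chain with S at the bottom. Each string factors uniquely by precedence.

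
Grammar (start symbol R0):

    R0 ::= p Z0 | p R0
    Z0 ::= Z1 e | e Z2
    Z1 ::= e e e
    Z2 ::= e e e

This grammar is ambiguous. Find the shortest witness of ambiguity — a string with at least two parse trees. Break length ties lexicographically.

length 5: p e e e e has 2 parse trees

Two derivations of p e e e e:
  R0 ⇒ p Z0 ⇒ p Z1 e ⇒ p e e e e
  R0 ⇒ p Z0 ⇒ p e Z2 ⇒ p e e e e

p e e e e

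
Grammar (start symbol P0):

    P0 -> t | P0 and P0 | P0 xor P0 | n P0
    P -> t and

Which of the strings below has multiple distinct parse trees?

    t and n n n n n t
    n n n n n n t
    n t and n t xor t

n t and n t xor t

t and n n n n n t: 1 tree
n n n n n n t: 1 tree
n t and n t xor t: 7 trees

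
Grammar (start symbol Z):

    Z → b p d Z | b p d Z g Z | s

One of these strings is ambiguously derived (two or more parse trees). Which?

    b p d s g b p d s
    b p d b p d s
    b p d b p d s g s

b p d b p d s g s

b p d s g b p d s: 1 tree
b p d b p d s: 1 tree
b p d b p d s g s: 2 trees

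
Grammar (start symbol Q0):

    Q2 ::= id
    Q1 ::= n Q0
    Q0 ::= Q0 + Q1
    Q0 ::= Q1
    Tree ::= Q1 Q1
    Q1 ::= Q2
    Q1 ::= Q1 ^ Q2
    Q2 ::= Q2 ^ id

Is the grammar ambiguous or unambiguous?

Witness: id ^ id

Derivation 1: Q0 ⇒ Q1 ⇒ Q2 ⇒ Q2 ^ id ⇒ id ^ id
Derivation 2: Q0 ⇒ Q1 ⇒ Q1 ^ Q2 ⇒ Q2 ^ Q2 ⇒ id ^ Q2 ⇒ id ^ id

Two distinct leftmost derivations for the same string.

Ambiguous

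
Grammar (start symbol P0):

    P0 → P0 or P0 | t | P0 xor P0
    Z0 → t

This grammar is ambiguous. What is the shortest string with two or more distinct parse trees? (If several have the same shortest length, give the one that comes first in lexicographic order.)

length 1: no string has ≥2 trees
length 3: no string has ≥2 trees
length 5: t or t or t has 2 parse trees

Two derivations of t or t or t:
  P0 ⇒ P0 or P0 ⇒ P0 or P0 or P0 ⇒ t or P0 or P0 ⇒ t or t or P0 ⇒ t or t or t
  P0 ⇒ P0 or P0 ⇒ t or P0 ⇒ t or P0 or P0 ⇒ t or t or P0 ⇒ t or t or t

t or t or t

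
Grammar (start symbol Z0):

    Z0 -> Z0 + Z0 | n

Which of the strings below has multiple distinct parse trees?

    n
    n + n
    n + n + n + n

n: 1 tree
n + n: 1 tree
n + n + n + n: 5 trees

n + n + n + n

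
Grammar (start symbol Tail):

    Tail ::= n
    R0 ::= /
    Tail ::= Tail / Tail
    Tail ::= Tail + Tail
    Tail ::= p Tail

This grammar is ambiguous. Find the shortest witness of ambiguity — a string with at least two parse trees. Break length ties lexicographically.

length 1: no string has ≥2 trees
length 2: no string has ≥2 trees
length 3: no string has ≥2 trees
length 4: p n + n has 2 parse trees

Two derivations of p n + n:
  Tail ⇒ Tail + Tail ⇒ p Tail + Tail ⇒ p n + Tail ⇒ p n + n
  Tail ⇒ p Tail ⇒ p Tail + Tail ⇒ p n + Tail ⇒ p n + n

p n + n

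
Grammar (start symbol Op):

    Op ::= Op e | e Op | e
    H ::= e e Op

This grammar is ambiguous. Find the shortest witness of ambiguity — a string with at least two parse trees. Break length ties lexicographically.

e e

length 1: no string has ≥2 trees
length 2: e e has 2 parse trees

Two derivations of e e:
  Op ⇒ Op e ⇒ e e
  Op ⇒ e Op ⇒ e e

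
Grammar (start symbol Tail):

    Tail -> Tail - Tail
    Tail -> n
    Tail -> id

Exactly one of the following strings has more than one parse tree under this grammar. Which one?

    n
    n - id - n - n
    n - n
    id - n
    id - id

n: 1 tree
n - id - n - n: 5 trees
n - n: 1 tree
id - n: 1 tree
id - id: 1 tree

n - id - n - n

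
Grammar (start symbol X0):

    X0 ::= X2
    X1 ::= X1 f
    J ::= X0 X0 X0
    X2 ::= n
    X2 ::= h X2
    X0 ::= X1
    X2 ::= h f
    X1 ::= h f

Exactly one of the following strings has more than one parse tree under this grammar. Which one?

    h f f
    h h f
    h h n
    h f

h f f: 1 tree
h h f: 1 tree
h h n: 1 tree
h f: 2 trees

h f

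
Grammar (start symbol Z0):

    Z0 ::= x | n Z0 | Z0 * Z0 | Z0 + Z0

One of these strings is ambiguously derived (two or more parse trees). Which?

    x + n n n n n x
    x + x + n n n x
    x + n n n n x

x + n n n n n x: 1 tree
x + x + n n n x: 2 trees
x + n n n n x: 1 tree

x + x + n n n x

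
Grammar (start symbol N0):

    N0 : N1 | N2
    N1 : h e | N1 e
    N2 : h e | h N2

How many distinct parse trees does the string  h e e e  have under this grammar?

Parse trees for h e e e:
  [N0 [N1 [N1 [N1 h e] e] e]]

1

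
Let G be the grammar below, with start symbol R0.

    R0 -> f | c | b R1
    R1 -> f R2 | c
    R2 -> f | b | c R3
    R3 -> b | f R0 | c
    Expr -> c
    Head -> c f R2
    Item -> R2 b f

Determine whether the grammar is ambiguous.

(Expr, Head, Item are unreachable from R0, so their rules don't affect L(R0).) The reachable rules are right-linear with at most one rule per (nonterminal, next-terminal) pair. Each input token forces the next rule, so parsing is deterministic.

Unambiguous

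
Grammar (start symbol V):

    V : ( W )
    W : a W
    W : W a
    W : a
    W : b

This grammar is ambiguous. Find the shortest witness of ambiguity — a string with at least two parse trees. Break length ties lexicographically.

( a a )

length 3: no string has ≥2 trees
length 4: ( a a ) has 2 parse trees

Two derivations of ( a a ):
  V ⇒ ( W ) ⇒ ( a W ) ⇒ ( a a )
  V ⇒ ( W ) ⇒ ( W a ) ⇒ ( a a )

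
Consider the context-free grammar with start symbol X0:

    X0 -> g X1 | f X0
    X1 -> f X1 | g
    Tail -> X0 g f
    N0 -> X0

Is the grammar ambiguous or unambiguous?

(Tail, N0 are unreachable from X0, so their rules don't affect L(X0).) Restricted to the reachable nonterminals, every rule has the form A → t or A → t B, and no two rules for the same A share a first terminal. The grammar encodes a DFA — one run per string.

Unambiguous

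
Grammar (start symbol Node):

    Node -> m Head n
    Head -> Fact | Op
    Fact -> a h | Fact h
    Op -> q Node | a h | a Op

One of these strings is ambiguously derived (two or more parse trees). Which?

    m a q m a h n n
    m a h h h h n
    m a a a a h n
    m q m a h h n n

m a q m a h n n: 2 trees
m a h h h h n: 1 tree
m a a a a h n: 1 tree
m q m a h h n n: 1 tree

m a q m a h n n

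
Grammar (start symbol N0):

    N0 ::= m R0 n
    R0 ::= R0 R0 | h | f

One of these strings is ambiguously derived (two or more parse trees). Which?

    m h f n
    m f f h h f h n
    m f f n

m f f h h f h n

m h f n: 1 tree
m f f h h f h n: 42 trees
m f f n: 1 tree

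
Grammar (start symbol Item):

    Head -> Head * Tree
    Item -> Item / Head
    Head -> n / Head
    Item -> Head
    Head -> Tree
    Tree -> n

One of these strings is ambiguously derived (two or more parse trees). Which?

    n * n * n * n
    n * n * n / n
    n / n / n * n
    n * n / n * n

n / n / n * n

n * n * n * n: 1 tree
n * n * n / n: 1 tree
n / n / n * n: 7 trees
n * n / n * n: 1 tree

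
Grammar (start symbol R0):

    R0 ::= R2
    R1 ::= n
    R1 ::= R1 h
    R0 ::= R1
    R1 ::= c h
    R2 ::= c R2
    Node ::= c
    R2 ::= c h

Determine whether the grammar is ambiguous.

Ambiguous

Witness: c h

Derivation 1: R0 ⇒ R2 ⇒ c h
Derivation 2: R0 ⇒ R1 ⇒ c h

Two distinct leftmost derivations for the same string.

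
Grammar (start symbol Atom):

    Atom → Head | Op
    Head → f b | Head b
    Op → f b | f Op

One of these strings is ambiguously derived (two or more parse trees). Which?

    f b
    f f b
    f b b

f b: 2 trees
f f b: 1 tree
f b b: 1 tree

f b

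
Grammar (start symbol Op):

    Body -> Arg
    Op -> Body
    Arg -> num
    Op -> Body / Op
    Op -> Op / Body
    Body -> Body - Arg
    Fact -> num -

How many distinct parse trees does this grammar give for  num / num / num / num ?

8

Parse trees for num / num / num / num:
  [Op [Body [Arg num]] / [Op [Body [Arg num]] / [Op [Body [Arg num]] / [Op [Body [Arg num]]]]]]
  [Op [Body [Arg num]] / [Op [Body [Arg num]] / [Op [Op [Body [Arg num]]] / [Body [Arg num]]]]]
  [Op [Body [Arg num]] / [Op [Op [Body [Arg num]] / [Op [Body [Arg num]]]] / [Body [Arg num]]]]
  [Op [Body [Arg num]] / [Op [Op [Op [Body [Arg num]]] / [Body [Arg num]]] / [Body [Arg num]]]]
  [Op [Op [Body [Arg num]] / [Op [Body [Arg num]] / [Op [Body [Arg num]]]]] / [Body [Arg num]]]
  [Op [Op [Body [Arg num]] / [Op [Op [Body [Arg num]]] / [Body [Arg num]]]] / [Body [Arg num]]]
  [Op [Op [Op [Body [Arg num]] / [Op [Body [Arg num]]]] / [Body [Arg num]]] / [Body [Arg num]]]
  [Op [Op [Op [Op [Body [Arg num]]] / [Body [Arg num]]] / [Body [Arg num]]] / [Body [Arg num]]]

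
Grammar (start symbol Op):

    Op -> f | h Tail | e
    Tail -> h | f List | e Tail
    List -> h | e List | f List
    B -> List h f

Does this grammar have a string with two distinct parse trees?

Unambiguous

(B is unreachable from Op, so its rules don't affect L(Op).) The reachable rules are right-linear with at most one rule per (nonterminal, next-terminal) pair. Each input token forces the next rule, so parsing is deterministic.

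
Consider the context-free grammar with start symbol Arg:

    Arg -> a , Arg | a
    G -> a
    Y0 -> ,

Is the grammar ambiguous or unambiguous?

Unambiguous

Only Arg is reachable from Arg; ignoring the rest: The reachable grammar is A → atom sep A | atom. Each atom is followed by either the separator (recurse) or end-of-string (stop) — no choice point.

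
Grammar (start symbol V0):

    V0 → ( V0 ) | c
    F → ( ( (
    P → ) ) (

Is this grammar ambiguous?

(F, P are unreachable from V0, so their rules don't affect L(V0).) Each string is a nest of matched brackets around a single atom. An opening bracket forces the recursive rule; an atom forces the base rule.

Unambiguous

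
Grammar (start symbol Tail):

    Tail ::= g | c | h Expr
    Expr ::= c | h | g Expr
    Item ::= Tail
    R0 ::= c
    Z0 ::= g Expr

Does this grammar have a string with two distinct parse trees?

Only Tail, Expr are reachable from Tail; ignoring the rest: The reachable rules are right-linear with at most one rule per (nonterminal, next-terminal) pair. Each input token forces the next rule, so parsing is deterministic.

Unambiguous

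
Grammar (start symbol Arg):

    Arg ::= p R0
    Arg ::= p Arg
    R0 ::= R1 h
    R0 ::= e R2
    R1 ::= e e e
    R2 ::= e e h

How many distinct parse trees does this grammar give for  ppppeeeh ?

Parse trees for ppppeeeh:
  [Arg p [Arg p [Arg p [Arg p [R0 [R1 e e e] h]]]]]
  [Arg p [Arg p [Arg p [Arg p [R0 e [R2 e e h]]]]]]

2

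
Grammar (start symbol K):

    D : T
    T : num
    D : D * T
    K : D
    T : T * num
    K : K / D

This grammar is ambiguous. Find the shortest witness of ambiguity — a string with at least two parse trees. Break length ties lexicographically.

num * num

length 1: no string has ≥2 trees
length 3: num * num has 2 parse trees

Two derivations of num * num:
  K ⇒ D ⇒ T ⇒ T * num ⇒ num * num
  K ⇒ D ⇒ D * T ⇒ T * T ⇒ num * T ⇒ num * num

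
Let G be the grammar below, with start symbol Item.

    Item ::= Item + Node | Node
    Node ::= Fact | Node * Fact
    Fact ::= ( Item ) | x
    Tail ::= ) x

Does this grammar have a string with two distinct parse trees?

Only Item, Node, Fact are reachable from Item; ignoring the rest: This is a standard precedence ladder (Item over Node over Fact), with each level left-recursive on its own operator ('+' at Item, '*' at Node). That structure is LR(1), hence unambiguous.

Unambiguous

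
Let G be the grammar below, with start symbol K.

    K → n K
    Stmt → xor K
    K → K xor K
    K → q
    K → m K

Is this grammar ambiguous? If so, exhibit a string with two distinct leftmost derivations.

Ambiguous

Witness: m q xor q

Derivation 1: K ⇒ K xor K ⇒ m K xor K ⇒ m q xor K ⇒ m q xor q
Derivation 2: K ⇒ m K ⇒ m K xor K ⇒ m q xor K ⇒ m q xor q

Two distinct leftmost derivations for the same string.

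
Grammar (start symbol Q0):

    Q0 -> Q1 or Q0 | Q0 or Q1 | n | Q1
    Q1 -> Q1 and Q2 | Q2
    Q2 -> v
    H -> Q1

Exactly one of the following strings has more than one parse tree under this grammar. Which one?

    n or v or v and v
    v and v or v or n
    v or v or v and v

n or v or v and v: 1 tree
v and v or v or n: 1 tree
v or v or v and v: 4 trees

v or v or v and v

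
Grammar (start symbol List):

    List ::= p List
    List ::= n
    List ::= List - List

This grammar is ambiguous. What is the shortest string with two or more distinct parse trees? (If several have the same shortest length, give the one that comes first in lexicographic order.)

length 1: no string has ≥2 trees
length 2: no string has ≥2 trees
length 3: no string has ≥2 trees
length 4: p n - n has 2 parse trees

Two derivations of p n - n:
  List ⇒ p List ⇒ p List - List ⇒ p n - List ⇒ p n - n
  List ⇒ List - List ⇒ p List - List ⇒ p n - List ⇒ p n - n

p n - n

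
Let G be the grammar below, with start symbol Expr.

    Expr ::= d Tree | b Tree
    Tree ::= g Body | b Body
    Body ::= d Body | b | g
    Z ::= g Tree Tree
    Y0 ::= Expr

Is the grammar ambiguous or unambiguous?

(Z, Y0 are unreachable from Expr, so their rules don't affect L(Expr).) Restricted to the reachable nonterminals, every rule has the form A → t or A → t B, and no two rules for the same A share a first terminal. The grammar encodes a DFA — one run per string.

Unambiguous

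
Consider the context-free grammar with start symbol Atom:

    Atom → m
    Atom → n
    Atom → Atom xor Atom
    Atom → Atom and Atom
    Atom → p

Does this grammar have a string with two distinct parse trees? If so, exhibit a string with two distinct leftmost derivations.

Ambiguous

Witness: m and m and m

Derivation 1: Atom ⇒ Atom and Atom ⇒ m and Atom ⇒ m and Atom and Atom ⇒ m and m and Atom ⇒ m and m and m
Derivation 2: Atom ⇒ Atom and Atom ⇒ Atom and Atom and Atom ⇒ m and Atom and Atom ⇒ m and m and Atom ⇒ m and m and m

Two distinct leftmost derivations for the same string.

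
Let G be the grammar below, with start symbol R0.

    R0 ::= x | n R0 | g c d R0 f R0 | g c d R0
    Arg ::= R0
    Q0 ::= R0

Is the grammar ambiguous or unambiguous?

Witness: g c d g c d x f x

Derivation 1: R0 ⇒ g c d R0 f R0 ⇒ g c d g c d R0 f R0 ⇒ g c d g c d x f R0 ⇒ g c d g c d x f x
Derivation 2: R0 ⇒ g c d R0 ⇒ g c d g c d R0 f R0 ⇒ g c d g c d x f R0 ⇒ g c d g c d x f x

Two distinct leftmost derivations for the same string.

Ambiguous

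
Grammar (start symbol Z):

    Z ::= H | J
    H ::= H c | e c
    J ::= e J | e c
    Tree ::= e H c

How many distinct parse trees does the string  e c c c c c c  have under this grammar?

1

Parse trees for e c c c c c c:
  [Z [H [H [H [H [H [H e c] c] c] c] c] c]]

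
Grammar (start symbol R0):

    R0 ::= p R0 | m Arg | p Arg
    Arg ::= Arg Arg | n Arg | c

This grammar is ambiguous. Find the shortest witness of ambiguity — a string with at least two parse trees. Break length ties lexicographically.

m c c c

length 2: no string has ≥2 trees
length 3: no string has ≥2 trees
length 4: m c c c has 2 parse trees

Two derivations of m c c c:
  R0 ⇒ m Arg ⇒ m Arg Arg ⇒ m Arg Arg Arg ⇒ m c Arg Arg ⇒ m c c Arg ⇒ m c c c
  R0 ⇒ m Arg ⇒ m Arg Arg ⇒ m c Arg ⇒ m c Arg Arg ⇒ m c c Arg ⇒ m c c c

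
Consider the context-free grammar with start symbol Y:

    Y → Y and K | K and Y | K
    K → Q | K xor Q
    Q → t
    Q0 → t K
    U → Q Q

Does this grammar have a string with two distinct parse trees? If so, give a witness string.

Ambiguous

Witness: t and t

Derivation 1: Y ⇒ Y and K ⇒ K and K ⇒ Q and K ⇒ t and K ⇒ t and Q ⇒ t and t
Derivation 2: Y ⇒ K and Y ⇒ Q and Y ⇒ t and Y ⇒ t and K ⇒ t and Q ⇒ t and t

Two distinct leftmost derivations for the same string.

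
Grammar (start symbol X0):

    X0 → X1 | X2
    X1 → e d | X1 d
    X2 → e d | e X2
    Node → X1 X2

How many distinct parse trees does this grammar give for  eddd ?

1

Parse trees for eddd:
  [X0 [X1 [X1 [X1 e d] d] d]]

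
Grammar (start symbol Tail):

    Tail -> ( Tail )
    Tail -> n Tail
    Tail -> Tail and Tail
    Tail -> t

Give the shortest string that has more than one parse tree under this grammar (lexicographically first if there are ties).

n t and t

length 1: no string has ≥2 trees
length 2: no string has ≥2 trees
length 3: no string has ≥2 trees
length 4: n t and t has 2 parse trees

Two derivations of n t and t:
  Tail ⇒ n Tail ⇒ n Tail and Tail ⇒ n t and Tail ⇒ n t and t
  Tail ⇒ Tail and Tail ⇒ n Tail and Tail ⇒ n t and Tail ⇒ n t and t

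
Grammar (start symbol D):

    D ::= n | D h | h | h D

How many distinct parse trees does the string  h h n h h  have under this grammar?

Parse trees for h h n h h:
  [D [D [D h [D h [D n]]] h] h]
  [D [D h [D [D h [D n]] h]] h]
  [D [D h [D h [D [D n] h]]] h]
  [D h [D [D [D h [D n]] h] h]]
  [D h [D [D h [D [D n] h]] h]]
  [D h [D h [D [D [D n] h] h]]]

6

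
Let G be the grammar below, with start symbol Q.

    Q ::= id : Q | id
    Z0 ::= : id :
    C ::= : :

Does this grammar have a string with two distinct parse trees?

Unambiguous

(Z0, C are unreachable from Q, so their rules don't affect L(Q).) Right-recursive list with a separator: after each atom, whether the separator follows determines the rule. One parse per string.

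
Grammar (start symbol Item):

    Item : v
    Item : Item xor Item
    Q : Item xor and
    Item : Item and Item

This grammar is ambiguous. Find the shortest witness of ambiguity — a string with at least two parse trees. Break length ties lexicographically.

v and v and v

length 1: no string has ≥2 trees
length 3: no string has ≥2 trees
length 5: v and v and v has 2 parse trees

Two derivations of v and v and v:
  Item ⇒ Item and Item ⇒ v and Item ⇒ v and Item and Item ⇒ v and v and Item ⇒ v and v and v
  Item ⇒ Item and Item ⇒ Item and Item and Item ⇒ v and Item and Item ⇒ v and v and Item ⇒ v and v and v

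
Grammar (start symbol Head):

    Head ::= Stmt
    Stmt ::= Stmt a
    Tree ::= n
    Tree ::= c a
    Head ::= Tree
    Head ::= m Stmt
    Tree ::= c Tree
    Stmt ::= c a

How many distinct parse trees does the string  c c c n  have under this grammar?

Parse trees for c c c n:
  [Head [Tree c [Tree c [Tree c [Tree n]]]]]

1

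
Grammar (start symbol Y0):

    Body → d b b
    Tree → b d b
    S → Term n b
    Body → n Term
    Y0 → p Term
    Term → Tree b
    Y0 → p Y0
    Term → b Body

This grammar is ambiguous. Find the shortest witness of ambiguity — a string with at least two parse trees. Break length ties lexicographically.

length 5: p b d b b has 2 parse trees

Two derivations of p b d b b:
  Y0 ⇒ p Term ⇒ p Tree b ⇒ p b d b b
  Y0 ⇒ p Term ⇒ p b Body ⇒ p b d b b

p b d b b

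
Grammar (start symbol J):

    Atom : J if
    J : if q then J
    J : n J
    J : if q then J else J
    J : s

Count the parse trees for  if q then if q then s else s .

2

Parse trees for if q then if q then s else s:
  [J if q then [J if q then [J s] else [J s]]]
  [J if q then [J if q then [J s]] else [J s]]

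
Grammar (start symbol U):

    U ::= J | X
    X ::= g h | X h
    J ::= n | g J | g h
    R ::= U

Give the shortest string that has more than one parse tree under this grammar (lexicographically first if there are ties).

g h

length 1: no string has ≥2 trees
length 2: g h has 2 parse trees

Two derivations of g h:
  U ⇒ J ⇒ g h
  U ⇒ X ⇒ g h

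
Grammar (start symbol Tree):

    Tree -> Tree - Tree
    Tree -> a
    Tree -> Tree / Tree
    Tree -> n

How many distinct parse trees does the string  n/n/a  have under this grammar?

Parse trees for n/n/a:
  [Tree [Tree n] / [Tree [Tree n] / [Tree a]]]
  [Tree [Tree [Tree n] / [Tree n]] / [Tree a]]

2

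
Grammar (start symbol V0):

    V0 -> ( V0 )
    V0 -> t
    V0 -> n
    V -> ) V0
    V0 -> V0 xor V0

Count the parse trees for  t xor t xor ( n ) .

Parse trees for t xor t xor ( n ):
  [V0 [V0 t] xor [V0 [V0 t] xor [V0 ( [V0 n] )]]]
  [V0 [V0 [V0 t] xor [V0 t]] xor [V0 ( [V0 n] )]]

2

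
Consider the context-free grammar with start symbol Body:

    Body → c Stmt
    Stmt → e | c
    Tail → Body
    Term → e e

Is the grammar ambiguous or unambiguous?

(Tail, Term are unreachable from Body, so their rules don't affect L(Body).) The reachable rules are right-linear with at most one rule per (nonterminal, next-terminal) pair. Each input token forces the next rule, so parsing is deterministic.

Unambiguous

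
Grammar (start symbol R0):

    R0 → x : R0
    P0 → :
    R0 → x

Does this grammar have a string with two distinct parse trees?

Unambiguous

Only R0 is reachable from R0; ignoring the rest: The reachable grammar is A → atom sep A | atom. Each atom is followed by either the separator (recurse) or end-of-string (stop) — no choice point.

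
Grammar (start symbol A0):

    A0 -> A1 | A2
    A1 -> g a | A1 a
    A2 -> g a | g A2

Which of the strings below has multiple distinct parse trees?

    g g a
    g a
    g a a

g g a: 1 tree
g a: 2 trees
g a a: 1 tree

g a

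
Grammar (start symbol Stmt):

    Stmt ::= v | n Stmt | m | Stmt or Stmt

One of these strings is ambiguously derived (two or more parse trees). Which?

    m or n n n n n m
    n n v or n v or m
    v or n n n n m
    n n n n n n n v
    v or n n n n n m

n n v or n v or m

m or n n n n n m: 1 tree
n n v or n v or m: 12 trees
v or n n n n m: 1 tree
n n n n n n n v: 1 tree
v or n n n n n m: 1 tree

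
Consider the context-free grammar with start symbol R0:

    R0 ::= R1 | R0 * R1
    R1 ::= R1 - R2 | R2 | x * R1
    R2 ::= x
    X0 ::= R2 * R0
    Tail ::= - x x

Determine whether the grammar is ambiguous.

Witness: x * x

Derivation 1: R0 ⇒ R1 ⇒ x * R1 ⇒ x * R2 ⇒ x * x
Derivation 2: R0 ⇒ R0 * R1 ⇒ R1 * R1 ⇒ R2 * R1 ⇒ x * R1 ⇒ x * R2 ⇒ x * x

Two distinct leftmost derivations for the same string.

Ambiguous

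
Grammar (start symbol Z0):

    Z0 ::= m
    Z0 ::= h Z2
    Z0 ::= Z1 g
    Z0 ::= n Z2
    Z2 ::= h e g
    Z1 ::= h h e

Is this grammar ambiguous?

Witness: h h e g

Derivation 1: Z0 ⇒ h Z2 ⇒ h h e g
Derivation 2: Z0 ⇒ Z1 g ⇒ h h e g

Two distinct leftmost derivations for the same string.

Ambiguous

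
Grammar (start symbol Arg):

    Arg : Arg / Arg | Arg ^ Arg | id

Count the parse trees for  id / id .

Parse trees for id / id:
  [Arg [Arg id] / [Arg id]]

1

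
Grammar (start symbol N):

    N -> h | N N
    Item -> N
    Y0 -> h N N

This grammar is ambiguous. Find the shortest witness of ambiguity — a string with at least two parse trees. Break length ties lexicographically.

h h h

length 1: no string has ≥2 trees
length 2: no string has ≥2 trees
length 3: h h h has 2 parse trees

Two derivations of h h h:
  N ⇒ N N ⇒ h N ⇒ h N N ⇒ h h N ⇒ h h h
  N ⇒ N N ⇒ N N N ⇒ h N N ⇒ h h N ⇒ h h h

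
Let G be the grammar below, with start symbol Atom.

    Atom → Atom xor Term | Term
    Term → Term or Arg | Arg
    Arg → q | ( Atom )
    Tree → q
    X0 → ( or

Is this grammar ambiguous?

(Tree, X0 are unreachable from Atom, so their rules don't affect L(Atom).) The grammar is stratified — Atom handles 'xor' (left-recursive), Term handles 'or', Arg atoms. Each operator has a fixed associativity and precedence level, so every string has one parse.

Unambiguous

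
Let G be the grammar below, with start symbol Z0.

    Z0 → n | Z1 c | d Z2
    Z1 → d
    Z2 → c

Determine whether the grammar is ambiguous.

Witness: d c

Derivation 1: Z0 ⇒ Z1 c ⇒ d c
Derivation 2: Z0 ⇒ d Z2 ⇒ d c

Two distinct leftmost derivations for the same string.

Ambiguous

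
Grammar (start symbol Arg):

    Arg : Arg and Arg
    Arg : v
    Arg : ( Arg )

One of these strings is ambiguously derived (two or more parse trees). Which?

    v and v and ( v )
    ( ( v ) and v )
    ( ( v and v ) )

v and v and ( v ): 2 trees
( ( v ) and v ): 1 tree
( ( v and v ) ): 1 tree

v and v and ( v )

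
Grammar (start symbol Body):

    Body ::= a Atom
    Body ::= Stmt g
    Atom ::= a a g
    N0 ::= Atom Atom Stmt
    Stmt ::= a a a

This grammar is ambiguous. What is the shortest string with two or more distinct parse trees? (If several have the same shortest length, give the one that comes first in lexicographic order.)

a a a g

length 4: a a a g has 2 parse trees

Two derivations of a a a g:
  Body ⇒ a Atom ⇒ a a a g
  Body ⇒ Stmt g ⇒ a a a g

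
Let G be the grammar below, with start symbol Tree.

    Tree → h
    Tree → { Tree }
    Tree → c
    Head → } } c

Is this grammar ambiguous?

Unambiguous

(Head is unreachable from Tree, so its rules don't affect L(Tree).) L(Tree) is { openⁿ atom closeⁿ : n ≥ 0 }. The bracket depth fixes n, and the derivation is forced at every step.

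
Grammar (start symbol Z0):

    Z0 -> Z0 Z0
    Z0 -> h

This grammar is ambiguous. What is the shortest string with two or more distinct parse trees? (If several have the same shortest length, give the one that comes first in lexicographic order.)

h h h

length 1: no string has ≥2 trees
length 2: no string has ≥2 trees
length 3: h h h has 2 parse trees

Two derivations of h h h:
  Z0 ⇒ Z0 Z0 ⇒ Z0 Z0 Z0 ⇒ h Z0 Z0 ⇒ h h Z0 ⇒ h h h
  Z0 ⇒ Z0 Z0 ⇒ h Z0 ⇒ h Z0 Z0 ⇒ h h Z0 ⇒ h h h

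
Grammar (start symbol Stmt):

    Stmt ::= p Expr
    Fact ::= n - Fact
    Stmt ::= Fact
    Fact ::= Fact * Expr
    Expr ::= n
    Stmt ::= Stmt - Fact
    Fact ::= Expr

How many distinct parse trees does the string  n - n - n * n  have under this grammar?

7

Parse trees for n - n - n * n:
  [Stmt [Fact n - [Fact n - [Fact [Fact [Expr n]] * [Expr n]]]]]
  [Stmt [Fact n - [Fact [Fact n - [Fact [Expr n]]] * [Expr n]]]]
  [Stmt [Fact [Fact n - [Fact n - [Fact [Expr n]]]] * [Expr n]]]
  [Stmt [Stmt [Fact [Expr n]]] - [Fact n - [Fact [Fact [Expr n]] * [Expr n]]]]
  [Stmt [Stmt [Fact [Expr n]]] - [Fact [Fact n - [Fact [Expr n]]] * [Expr n]]]
  [Stmt [Stmt [Fact n - [Fact [Expr n]]]] - [Fact [Fact [Expr n]] * [Expr n]]]
  [Stmt [Stmt [Stmt [Fact [Expr n]]] - [Fact [Expr n]]] - [Fact [Fact [Expr n]] * [Expr n]]]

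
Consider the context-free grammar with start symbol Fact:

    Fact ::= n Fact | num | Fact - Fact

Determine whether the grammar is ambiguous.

Ambiguous

Witness: n num - num

Derivation 1: Fact ⇒ n Fact ⇒ n Fact - Fact ⇒ n num - Fact ⇒ n num - num
Derivation 2: Fact ⇒ Fact - Fact ⇒ n Fact - Fact ⇒ n num - Fact ⇒ n num - num

Two distinct leftmost derivations for the same string.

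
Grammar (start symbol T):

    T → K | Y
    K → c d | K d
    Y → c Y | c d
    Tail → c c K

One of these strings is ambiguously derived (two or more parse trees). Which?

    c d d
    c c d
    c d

c d

c d d: 1 tree
c c d: 1 tree
c d: 2 trees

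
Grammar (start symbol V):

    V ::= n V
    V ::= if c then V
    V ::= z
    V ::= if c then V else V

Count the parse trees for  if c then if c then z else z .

Parse trees for if c then if c then z else z:
  [V if c then [V if c then [V z] else [V z]]]
  [V if c then [V if c then [V z]] else [V z]]

2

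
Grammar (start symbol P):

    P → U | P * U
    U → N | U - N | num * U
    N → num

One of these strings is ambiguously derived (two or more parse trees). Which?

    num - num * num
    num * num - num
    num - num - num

num - num * num: 1 tree
num * num - num: 3 trees
num - num - num: 1 tree

num * num - num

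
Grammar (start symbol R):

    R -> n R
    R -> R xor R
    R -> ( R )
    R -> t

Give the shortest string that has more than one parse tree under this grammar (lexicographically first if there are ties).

length 1: no string has ≥2 trees
length 2: no string has ≥2 trees
length 3: no string has ≥2 trees
length 4: n t xor t has 2 parse trees

Two derivations of n t xor t:
  R ⇒ n R ⇒ n R xor R ⇒ n t xor R ⇒ n t xor t
  R ⇒ R xor R ⇒ n R xor R ⇒ n t xor R ⇒ n t xor t

n t xor t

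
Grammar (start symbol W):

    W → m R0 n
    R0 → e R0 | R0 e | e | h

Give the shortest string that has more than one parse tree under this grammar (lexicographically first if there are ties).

m e e n

length 3: no string has ≥2 trees
length 4: m e e n has 2 parse trees

Two derivations of m e e n:
  W ⇒ m R0 n ⇒ m e R0 n ⇒ m e e n
  W ⇒ m R0 n ⇒ m R0 e n ⇒ m e e n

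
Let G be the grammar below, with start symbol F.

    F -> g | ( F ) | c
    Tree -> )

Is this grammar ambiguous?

Unambiguous

Only F is reachable from F; ignoring the rest: Each string is a nest of matched brackets around a single atom. An opening bracket forces the recursive rule; an atom forces the base rule.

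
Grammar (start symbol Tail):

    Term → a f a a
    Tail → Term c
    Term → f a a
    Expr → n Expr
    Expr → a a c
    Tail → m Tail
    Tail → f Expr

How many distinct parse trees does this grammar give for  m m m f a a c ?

2

Parse trees for m m m f a a c:
  [Tail m [Tail m [Tail m [Tail [Term f a a] c]]]]
  [Tail m [Tail m [Tail m [Tail f [Expr a a c]]]]]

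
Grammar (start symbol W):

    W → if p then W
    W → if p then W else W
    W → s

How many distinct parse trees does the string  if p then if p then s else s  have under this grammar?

Parse trees for if p then if p then s else s:
  [W if p then [W if p then [W s] else [W s]]]
  [W if p then [W if p then [W s]] else [W s]]

2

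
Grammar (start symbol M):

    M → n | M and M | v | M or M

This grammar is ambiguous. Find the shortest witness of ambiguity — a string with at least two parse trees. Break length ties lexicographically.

n and n and n

length 1: no string has ≥2 trees
length 3: no string has ≥2 trees
length 5: n and n and n has 2 parse trees

Two derivations of n and n and n:
  M ⇒ M and M ⇒ n and M ⇒ n and M and M ⇒ n and n and M ⇒ n and n and n
  M ⇒ M and M ⇒ M and M and M ⇒ n and M and M ⇒ n and n and M ⇒ n and n and n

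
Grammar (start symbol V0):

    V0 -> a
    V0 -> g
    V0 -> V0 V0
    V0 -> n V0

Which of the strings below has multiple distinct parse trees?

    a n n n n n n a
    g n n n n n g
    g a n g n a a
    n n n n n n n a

g a n g n a a

a n n n n n n a: 1 tree
g n n n n n g: 1 tree
g a n g n a a: 30 trees
n n n n n n n a: 1 tree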